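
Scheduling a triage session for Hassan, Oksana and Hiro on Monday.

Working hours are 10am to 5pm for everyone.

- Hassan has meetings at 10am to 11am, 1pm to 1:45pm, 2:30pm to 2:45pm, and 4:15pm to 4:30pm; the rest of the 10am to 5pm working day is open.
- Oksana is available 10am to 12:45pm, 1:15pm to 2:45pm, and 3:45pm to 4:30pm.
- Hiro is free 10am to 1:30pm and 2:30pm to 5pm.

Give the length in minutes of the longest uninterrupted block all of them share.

Hassan free within 10:00–17:00: 11:00–13:00, 13:45–14:30, 14:45–16:15, 16:30–17:00.
Hassan ∩ Oksana: 11:00–12:45, 13:45–14:30, 15:45–16:15.
Hassan ∩ Oksana ∩ Hiro: 11:00–12:45, 15:45–16:15.
Common window lengths: 105, 30 min; longest is 105.

105 minutes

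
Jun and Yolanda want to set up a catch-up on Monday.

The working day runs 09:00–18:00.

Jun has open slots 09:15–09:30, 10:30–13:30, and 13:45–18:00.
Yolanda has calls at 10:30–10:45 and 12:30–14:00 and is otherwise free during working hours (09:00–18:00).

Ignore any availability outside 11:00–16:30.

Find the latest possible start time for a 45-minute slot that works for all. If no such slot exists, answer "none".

Yolanda free within 09:00–18:00: 09:00–10:30, 10:45–12:30, 14:00–18:00.
Jun ∩ Yolanda: 09:15–09:30, 10:45–12:30, 14:00–18:00.
Restricted to 11:00–16:30: 11:00–12:30, 14:00–16:30.
Windows ≥ 45 min: 11:00–12:30, 14:00–16:30.
Latest start in the last window 14:00–16:30 is 16:30 − 45 min = 15:45.

15:45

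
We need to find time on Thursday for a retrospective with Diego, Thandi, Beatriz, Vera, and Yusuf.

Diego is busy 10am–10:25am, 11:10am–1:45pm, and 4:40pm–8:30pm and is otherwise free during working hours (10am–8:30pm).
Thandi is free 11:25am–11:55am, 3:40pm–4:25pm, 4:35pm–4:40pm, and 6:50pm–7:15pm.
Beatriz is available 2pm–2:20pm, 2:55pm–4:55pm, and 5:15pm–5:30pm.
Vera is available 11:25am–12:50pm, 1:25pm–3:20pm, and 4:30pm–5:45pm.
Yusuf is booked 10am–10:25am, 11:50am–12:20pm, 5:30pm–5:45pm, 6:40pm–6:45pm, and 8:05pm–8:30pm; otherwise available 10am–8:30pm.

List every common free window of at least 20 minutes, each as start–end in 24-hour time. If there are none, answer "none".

none

Diego free within 10:00–20:30: 10:25–11:10, 13:45–16:40.
Yusuf free within 10:00–20:30: 10:25–11:50, 12:20–17:30, 17:45–18:40, 18:45–20:05.
Diego ∩ Thandi: 15:40–16:25, 16:35–16:40.
Diego ∩ Thandi ∩ Beatriz: 15:40–16:25, 16:35–16:40.
Diego ∩ Thandi ∩ Beatriz ∩ Vera: 16:35–16:40.
Diego ∩ Thandi ∩ Beatriz ∩ Vera ∩ Yusuf: 16:35–16:40.
Windows ≥ 20 min: (none).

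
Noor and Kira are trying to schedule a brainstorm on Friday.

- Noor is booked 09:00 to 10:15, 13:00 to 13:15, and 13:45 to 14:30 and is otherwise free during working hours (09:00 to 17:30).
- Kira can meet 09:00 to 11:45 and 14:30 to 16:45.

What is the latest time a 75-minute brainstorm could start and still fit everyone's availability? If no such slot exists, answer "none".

Noor free within 09:00–17:30: 10:15–13:00, 13:15–13:45, 14:30–17:30.
Noor ∩ Kira: 10:15–11:45, 14:30–16:45.
Windows ≥ 75 min: 10:15–11:45, 14:30–16:45.
Latest start in the last window 14:30–16:45 is 16:45 − 75 min = 15:30.

15:30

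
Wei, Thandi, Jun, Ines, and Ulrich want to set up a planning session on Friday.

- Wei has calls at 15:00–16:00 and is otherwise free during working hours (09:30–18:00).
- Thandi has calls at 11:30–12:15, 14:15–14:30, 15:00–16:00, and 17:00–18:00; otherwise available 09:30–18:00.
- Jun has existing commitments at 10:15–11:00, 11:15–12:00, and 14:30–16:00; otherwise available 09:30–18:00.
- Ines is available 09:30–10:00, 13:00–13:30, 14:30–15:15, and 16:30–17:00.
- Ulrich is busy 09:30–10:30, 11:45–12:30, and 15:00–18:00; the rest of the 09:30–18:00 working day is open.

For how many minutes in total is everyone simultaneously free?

30 minutes

Wei free within 09:30–18:00: 09:30–15:00, 16:00–18:00.
Thandi free within 09:30–18:00: 09:30–11:30, 12:15–14:15, 14:30–15:00, 16:00–17:00.
Jun free within 09:30–18:00: 09:30–10:15, 11:00–11:15, 12:00–14:30, 16:00–18:00.
Ulrich free within 09:30–18:00: 10:30–11:45, 12:30–15:00.
Wei ∩ Thandi: 09:30–11:30, 12:15–14:15, 14:30–15:00, 16:00–17:00.
Wei ∩ Thandi ∩ Jun: 09:30–10:15, 11:00–11:15, 12:15–14:15, 16:00–17:00.
Wei ∩ Thandi ∩ Jun ∩ Ines: 09:30–10:00, 13:00–13:30, 16:30–17:00.
Wei ∩ Thandi ∩ Jun ∩ Ines ∩ Ulrich: 13:00–13:30.
Total common minutes: 30.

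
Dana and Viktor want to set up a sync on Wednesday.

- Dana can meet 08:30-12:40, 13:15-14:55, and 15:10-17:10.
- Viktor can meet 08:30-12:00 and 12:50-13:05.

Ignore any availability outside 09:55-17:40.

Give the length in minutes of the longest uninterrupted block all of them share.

Dana ∩ Viktor: 08:30–12:00.
Restricted to 09:55–17:40: 09:55–12:00.
Single common window of 125 minutes.

125 minutes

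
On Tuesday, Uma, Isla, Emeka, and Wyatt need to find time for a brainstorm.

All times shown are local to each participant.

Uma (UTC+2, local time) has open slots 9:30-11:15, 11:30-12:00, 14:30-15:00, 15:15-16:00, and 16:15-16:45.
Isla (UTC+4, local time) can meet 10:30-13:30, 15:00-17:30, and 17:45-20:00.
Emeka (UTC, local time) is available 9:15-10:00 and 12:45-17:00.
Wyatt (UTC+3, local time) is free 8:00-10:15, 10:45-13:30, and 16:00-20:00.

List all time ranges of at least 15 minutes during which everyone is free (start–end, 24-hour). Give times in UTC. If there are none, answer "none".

13:15–13:30, 13:45–14:00, 14:15–14:45

Uma → UTC: 07:30–09:15, 09:30–10:00, 12:30–13:00, 13:15–14:00, 14:15–14:45.
Isla → UTC: 06:30–09:30, 11:00–13:30, 13:45–16:00.
Emeka → UTC: 09:15–10:00, 12:45–17:00.
Wyatt → UTC: 05:00–07:15, 07:45–10:30, 13:00–17:00.
Uma ∩ Isla: 07:30–09:15, 12:30–13:00, 13:15–13:30, 13:45–14:00, 14:15–14:45.
Uma ∩ Isla ∩ Emeka: 12:45–13:00, 13:15–13:30, 13:45–14:00, 14:15–14:45.
Uma ∩ Isla ∩ Emeka ∩ Wyatt: 13:15–13:30, 13:45–14:00, 14:15–14:45.
Windows ≥ 15 min: 13:15–13:30, 13:45–14:00, 14:15–14:45.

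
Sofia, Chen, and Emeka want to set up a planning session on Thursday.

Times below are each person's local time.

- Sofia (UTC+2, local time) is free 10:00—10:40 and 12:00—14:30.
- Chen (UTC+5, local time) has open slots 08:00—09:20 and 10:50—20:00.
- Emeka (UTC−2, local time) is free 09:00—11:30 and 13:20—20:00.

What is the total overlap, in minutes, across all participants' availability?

Sofia → UTC: 08:00–08:40, 10:00–12:30.
Chen → UTC: 03:00–04:20, 05:50–15:00.
Emeka → UTC: 11:00–13:30, 15:20–22:00.
Sofia ∩ Chen: 08:00–08:40, 10:00–12:30.
Sofia ∩ Chen ∩ Emeka: 11:00–12:30.
Total common minutes: 90.

90 minutes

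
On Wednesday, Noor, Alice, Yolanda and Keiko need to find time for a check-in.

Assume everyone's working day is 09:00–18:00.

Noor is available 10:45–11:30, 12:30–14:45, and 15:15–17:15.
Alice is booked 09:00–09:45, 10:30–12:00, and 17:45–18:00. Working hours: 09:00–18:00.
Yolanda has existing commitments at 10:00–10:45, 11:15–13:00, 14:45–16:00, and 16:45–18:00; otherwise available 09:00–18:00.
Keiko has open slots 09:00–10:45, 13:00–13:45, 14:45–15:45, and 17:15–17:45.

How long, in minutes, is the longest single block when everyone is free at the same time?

Alice free within 09:00–18:00: 09:45–10:30, 12:00–17:45.
Yolanda free within 09:00–18:00: 09:00–10:00, 10:45–11:15, 13:00–14:45, 16:00–16:45.
Noor ∩ Alice: 12:30–14:45, 15:15–17:15.
Noor ∩ Alice ∩ Yolanda: 13:00–14:45, 16:00–16:45.
Noor ∩ Alice ∩ Yolanda ∩ Keiko: 13:00–13:45.
Single common window of 45 minutes.

45 minutes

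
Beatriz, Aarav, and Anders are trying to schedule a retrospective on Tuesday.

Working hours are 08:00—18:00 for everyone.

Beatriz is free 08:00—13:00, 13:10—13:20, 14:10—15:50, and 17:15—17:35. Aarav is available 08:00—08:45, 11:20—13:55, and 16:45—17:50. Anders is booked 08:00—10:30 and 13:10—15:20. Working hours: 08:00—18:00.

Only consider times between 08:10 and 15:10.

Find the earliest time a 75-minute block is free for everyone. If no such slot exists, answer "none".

11:20

Anders free within 08:00–18:00: 10:30–13:10, 15:20–18:00.
Beatriz ∩ Aarav: 08:00–08:45, 11:20–13:00, 13:10–13:20, 17:15–17:35.
Beatriz ∩ Aarav ∩ Anders: 11:20–13:00, 17:15–17:35.
Restricted to 08:10–15:10: 11:20–13:00.
Windows ≥ 75 min: 11:20–13:00.
Earliest such window starts at 11:20.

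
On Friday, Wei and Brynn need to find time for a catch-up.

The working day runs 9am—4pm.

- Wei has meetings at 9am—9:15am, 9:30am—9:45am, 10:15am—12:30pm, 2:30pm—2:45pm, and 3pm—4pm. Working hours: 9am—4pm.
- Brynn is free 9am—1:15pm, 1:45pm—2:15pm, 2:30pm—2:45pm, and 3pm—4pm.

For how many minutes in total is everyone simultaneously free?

120 minutes

Wei free within 09:00–16:00: 09:15–09:30, 09:45–10:15, 12:30–14:30, 14:45–15:00.
Wei ∩ Brynn: 09:15–09:30, 09:45–10:15, 12:30–13:15, 13:45–14:15.
Total common minutes: 15 + 30 + 45 + 30 = 120.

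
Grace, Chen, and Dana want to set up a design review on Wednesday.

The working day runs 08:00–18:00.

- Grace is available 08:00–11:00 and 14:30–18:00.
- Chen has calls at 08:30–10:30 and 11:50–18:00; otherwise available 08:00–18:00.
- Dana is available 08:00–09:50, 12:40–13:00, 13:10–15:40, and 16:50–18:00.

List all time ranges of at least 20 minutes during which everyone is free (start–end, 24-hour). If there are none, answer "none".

Chen free within 08:00–18:00: 08:00–08:30, 10:30–11:50.
Grace ∩ Chen: 08:00–08:30, 10:30–11:00.
Grace ∩ Chen ∩ Dana: 08:00–08:30.
Windows ≥ 20 min: 08:00–08:30.

08:00–08:30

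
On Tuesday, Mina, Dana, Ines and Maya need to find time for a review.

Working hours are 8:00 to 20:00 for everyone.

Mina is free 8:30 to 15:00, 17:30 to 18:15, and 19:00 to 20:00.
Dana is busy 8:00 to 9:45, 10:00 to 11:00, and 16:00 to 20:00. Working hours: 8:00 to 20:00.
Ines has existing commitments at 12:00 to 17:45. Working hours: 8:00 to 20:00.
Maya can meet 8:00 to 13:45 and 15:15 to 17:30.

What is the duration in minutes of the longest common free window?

Dana free within 08:00–20:00: 09:45–10:00, 11:00–16:00.
Ines free within 08:00–20:00: 08:00–12:00, 17:45–20:00.
Mina ∩ Dana: 09:45–10:00, 11:00–15:00.
Mina ∩ Dana ∩ Ines: 09:45–10:00, 11:00–12:00.
Mina ∩ Dana ∩ Ines ∩ Maya: 09:45–10:00, 11:00–12:00.
Common window lengths: 15, 60 min; longest is 60.

60 minutes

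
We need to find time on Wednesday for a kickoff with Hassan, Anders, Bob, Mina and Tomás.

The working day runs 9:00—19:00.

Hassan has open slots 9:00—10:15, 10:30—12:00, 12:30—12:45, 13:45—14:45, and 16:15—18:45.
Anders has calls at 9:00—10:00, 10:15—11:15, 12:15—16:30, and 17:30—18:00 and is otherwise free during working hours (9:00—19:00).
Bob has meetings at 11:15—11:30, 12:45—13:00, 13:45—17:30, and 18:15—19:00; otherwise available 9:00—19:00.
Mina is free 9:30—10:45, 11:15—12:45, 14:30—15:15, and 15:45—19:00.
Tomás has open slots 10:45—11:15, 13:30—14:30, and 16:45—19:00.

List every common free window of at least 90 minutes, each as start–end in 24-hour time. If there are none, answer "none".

none

Anders free within 09:00–19:00: 10:00–10:15, 11:15–12:15, 16:30–17:30, 18:00–19:00.
Bob free within 09:00–19:00: 09:00–11:15, 11:30–12:45, 13:00–13:45, 17:30–18:15.
Hassan ∩ Anders: 10:00–10:15, 11:15–12:00, 16:30–17:30, 18:00–18:45.
Hassan ∩ Anders ∩ Bob: 10:00–10:15, 11:30–12:00, 18:00–18:15.
Hassan ∩ Anders ∩ Bob ∩ Mina: 10:00–10:15, 11:30–12:00, 18:00–18:15.
Hassan ∩ Anders ∩ Bob ∩ Mina ∩ Tomás: 18:00–18:15.
Windows ≥ 90 min: (none).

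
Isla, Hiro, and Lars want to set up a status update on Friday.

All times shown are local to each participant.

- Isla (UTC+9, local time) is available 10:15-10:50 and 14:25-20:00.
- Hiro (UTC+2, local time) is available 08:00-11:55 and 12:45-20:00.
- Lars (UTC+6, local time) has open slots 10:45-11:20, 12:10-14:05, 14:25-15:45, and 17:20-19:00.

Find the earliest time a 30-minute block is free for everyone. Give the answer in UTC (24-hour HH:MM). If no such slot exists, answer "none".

Isla → UTC: 01:15–01:50, 05:25–11:00.
Hiro → UTC: 06:00–09:55, 10:45–18:00.
Lars → UTC: 04:45–05:20, 06:10–08:05, 08:25–09:45, 11:20–13:00.
Isla ∩ Hiro: 06:00–09:55, 10:45–11:00.
Isla ∩ Hiro ∩ Lars: 06:10–08:05, 08:25–09:45.
Windows ≥ 30 min: 06:10–08:05, 08:25–09:45.
Earliest such window starts at 06:10.

06:10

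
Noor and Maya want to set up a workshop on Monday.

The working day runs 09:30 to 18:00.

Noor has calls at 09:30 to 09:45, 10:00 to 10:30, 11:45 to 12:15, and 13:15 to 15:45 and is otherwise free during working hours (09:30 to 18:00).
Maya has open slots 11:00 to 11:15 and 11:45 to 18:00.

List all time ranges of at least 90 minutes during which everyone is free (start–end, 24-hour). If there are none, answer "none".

Noor free within 09:30–18:00: 09:45–10:00, 10:30–11:45, 12:15–13:15, 15:45–18:00.
Noor ∩ Maya: 11:00–11:15, 12:15–13:15, 15:45–18:00.
Windows ≥ 90 min: 15:45–18:00.

15:45–18:00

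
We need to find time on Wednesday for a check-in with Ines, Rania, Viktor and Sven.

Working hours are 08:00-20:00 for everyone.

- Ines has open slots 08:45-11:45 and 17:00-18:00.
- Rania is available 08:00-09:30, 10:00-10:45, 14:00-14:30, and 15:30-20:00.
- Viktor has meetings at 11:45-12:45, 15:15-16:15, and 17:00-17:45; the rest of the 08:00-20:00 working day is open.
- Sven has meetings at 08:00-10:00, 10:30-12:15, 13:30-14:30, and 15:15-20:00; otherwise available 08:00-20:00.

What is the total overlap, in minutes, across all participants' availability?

30 minutes

Viktor free within 08:00–20:00: 08:00–11:45, 12:45–15:15, 16:15–17:00, 17:45–20:00.
Sven free within 08:00–20:00: 10:00–10:30, 12:15–13:30, 14:30–15:15.
Ines ∩ Rania: 08:45–09:30, 10:00–10:45, 17:00–18:00.
Ines ∩ Rania ∩ Viktor: 08:45–09:30, 10:00–10:45, 17:45–18:00.
Ines ∩ Rania ∩ Viktor ∩ Sven: 10:00–10:30.
Total common minutes: 30.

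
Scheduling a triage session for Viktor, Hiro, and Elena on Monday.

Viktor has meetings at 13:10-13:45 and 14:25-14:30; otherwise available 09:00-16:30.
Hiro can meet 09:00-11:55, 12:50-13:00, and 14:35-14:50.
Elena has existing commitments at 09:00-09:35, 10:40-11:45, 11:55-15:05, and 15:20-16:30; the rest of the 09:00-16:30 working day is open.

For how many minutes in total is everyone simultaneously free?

Viktor free within 09:00–16:30: 09:00–13:10, 13:45–14:25, 14:30–16:30.
Elena free within 09:00–16:30: 09:35–10:40, 11:45–11:55, 15:05–15:20.
Viktor ∩ Hiro: 09:00–11:55, 12:50–13:00, 14:35–14:50.
Viktor ∩ Hiro ∩ Elena: 09:35–10:40, 11:45–11:55.
Total common minutes: 65 + 10 = 75.

75 minutes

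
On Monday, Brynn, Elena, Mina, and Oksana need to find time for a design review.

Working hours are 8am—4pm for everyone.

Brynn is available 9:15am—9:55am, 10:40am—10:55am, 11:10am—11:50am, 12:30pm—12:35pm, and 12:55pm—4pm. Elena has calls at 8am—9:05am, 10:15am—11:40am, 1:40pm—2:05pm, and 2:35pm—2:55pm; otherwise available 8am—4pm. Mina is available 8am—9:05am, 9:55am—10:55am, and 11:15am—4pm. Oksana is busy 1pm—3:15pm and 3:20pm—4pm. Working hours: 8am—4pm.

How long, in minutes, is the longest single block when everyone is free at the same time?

10 minutes

Elena free within 08:00–16:00: 09:05–10:15, 11:40–13:40, 14:05–14:35, 14:55–16:00.
Oksana free within 08:00–16:00: 08:00–13:00, 15:15–15:20.
Brynn ∩ Elena: 09:15–09:55, 11:40–11:50, 12:30–12:35, 12:55–13:40, 14:05–14:35, 14:55–16:00.
Brynn ∩ Elena ∩ Mina: 11:40–11:50, 12:30–12:35, 12:55–13:40, 14:05–14:35, 14:55–16:00.
Brynn ∩ Elena ∩ Mina ∩ Oksana: 11:40–11:50, 12:30–12:35, 12:55–13:00, 15:15–15:20.
Common window lengths: 10, 5, 5, 5 min; longest is 10.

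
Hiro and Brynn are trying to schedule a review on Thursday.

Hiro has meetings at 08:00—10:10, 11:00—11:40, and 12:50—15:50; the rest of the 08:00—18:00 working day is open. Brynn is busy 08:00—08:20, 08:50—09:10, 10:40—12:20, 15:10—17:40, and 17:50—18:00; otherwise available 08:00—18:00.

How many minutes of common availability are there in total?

Hiro free within 08:00–18:00: 10:10–11:00, 11:40–12:50, 15:50–18:00.
Brynn free within 08:00–18:00: 08:20–08:50, 09:10–10:40, 12:20–15:10, 17:40–17:50.
Hiro ∩ Brynn: 10:10–10:40, 12:20–12:50, 17:40–17:50.
Total common minutes: 30 + 30 + 10 = 70.

70 minutes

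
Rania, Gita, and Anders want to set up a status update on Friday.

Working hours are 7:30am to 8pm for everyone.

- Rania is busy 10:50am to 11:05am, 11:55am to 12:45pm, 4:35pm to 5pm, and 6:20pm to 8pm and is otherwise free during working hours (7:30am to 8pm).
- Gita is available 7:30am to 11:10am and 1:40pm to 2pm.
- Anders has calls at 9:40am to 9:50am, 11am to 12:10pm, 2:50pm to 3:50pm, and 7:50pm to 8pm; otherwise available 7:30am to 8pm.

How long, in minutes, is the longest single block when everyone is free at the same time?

130 minutes

Rania free within 07:30–20:00: 07:30–10:50, 11:05–11:55, 12:45–16:35, 17:00–18:20.
Anders free within 07:30–20:00: 07:30–09:40, 09:50–11:00, 12:10–14:50, 15:50–19:50.
Rania ∩ Gita: 07:30–10:50, 11:05–11:10, 13:40–14:00.
Rania ∩ Gita ∩ Anders: 07:30–09:40, 09:50–10:50, 13:40–14:00.
Common window lengths: 130, 60, 20 min; longest is 130.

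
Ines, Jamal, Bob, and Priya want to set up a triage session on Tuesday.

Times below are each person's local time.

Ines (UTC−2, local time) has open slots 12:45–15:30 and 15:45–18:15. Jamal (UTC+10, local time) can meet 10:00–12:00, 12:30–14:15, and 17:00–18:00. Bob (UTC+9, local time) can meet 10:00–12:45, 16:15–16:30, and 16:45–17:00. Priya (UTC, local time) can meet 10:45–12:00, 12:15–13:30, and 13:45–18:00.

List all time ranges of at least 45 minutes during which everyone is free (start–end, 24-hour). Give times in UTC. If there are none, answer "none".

Ines → UTC: 14:45–17:30, 17:45–20:15.
Jamal → UTC: 00:00–02:00, 02:30–04:15, 07:00–08:00.
Bob → UTC: 01:00–03:45, 07:15–07:30, 07:45–08:00.
Priya → UTC: 10:45–12:00, 12:15–13:30, 13:45–18:00.
Ines ∩ Jamal: (none).
Ines ∩ Jamal ∩ Bob: (none).
Ines ∩ Jamal ∩ Bob ∩ Priya: (none).
Windows ≥ 45 min: (none).

none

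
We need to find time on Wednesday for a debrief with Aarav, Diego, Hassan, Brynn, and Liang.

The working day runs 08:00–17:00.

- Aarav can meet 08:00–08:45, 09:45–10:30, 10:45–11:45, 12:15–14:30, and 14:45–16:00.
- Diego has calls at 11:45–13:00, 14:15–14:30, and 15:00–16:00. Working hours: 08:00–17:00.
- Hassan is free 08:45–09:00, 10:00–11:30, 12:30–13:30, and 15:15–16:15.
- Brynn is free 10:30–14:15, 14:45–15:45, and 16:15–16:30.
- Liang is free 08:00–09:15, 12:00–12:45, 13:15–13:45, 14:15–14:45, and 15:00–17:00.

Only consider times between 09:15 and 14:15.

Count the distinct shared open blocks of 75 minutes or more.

Diego free within 08:00–17:00: 08:00–11:45, 13:00–14:15, 14:30–15:00, 16:00–17:00.
Aarav ∩ Diego: 08:00–08:45, 09:45–10:30, 10:45–11:45, 13:00–14:15, 14:45–15:00.
Aarav ∩ Diego ∩ Hassan: 10:00–10:30, 10:45–11:30, 13:00–13:30.
Aarav ∩ Diego ∩ Hassan ∩ Brynn: 10:45–11:30, 13:00–13:30.
Aarav ∩ Diego ∩ Hassan ∩ Brynn ∩ Liang: 13:15–13:30.
Restricted to 09:15–14:15: 13:15–13:30.
Windows ≥ 75 min: (none).
That's 0 windows.

0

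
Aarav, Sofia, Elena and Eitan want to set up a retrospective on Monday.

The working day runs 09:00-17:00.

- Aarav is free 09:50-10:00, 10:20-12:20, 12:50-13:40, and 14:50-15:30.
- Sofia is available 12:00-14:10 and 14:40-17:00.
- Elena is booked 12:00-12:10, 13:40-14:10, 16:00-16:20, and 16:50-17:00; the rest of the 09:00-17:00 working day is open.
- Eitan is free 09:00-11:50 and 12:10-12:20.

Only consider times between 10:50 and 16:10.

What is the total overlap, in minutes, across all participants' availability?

10 minutes

Elena free within 09:00–17:00: 09:00–12:00, 12:10–13:40, 14:10–16:00, 16:20–16:50.
Aarav ∩ Sofia: 12:00–12:20, 12:50–13:40, 14:50–15:30.
Aarav ∩ Sofia ∩ Elena: 12:10–12:20, 12:50–13:40, 14:50–15:30.
Aarav ∩ Sofia ∩ Elena ∩ Eitan: 12:10–12:20.
Restricted to 10:50–16:10: 12:10–12:20.
Total common minutes: 10.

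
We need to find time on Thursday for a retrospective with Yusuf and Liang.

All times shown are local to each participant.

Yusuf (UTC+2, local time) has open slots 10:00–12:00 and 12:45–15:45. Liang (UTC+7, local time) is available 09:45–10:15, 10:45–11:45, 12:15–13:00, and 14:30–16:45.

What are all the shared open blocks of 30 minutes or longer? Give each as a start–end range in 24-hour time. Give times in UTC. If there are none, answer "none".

08:00–09:45

Yusuf → UTC: 08:00–10:00, 10:45–13:45.
Liang → UTC: 02:45–03:15, 03:45–04:45, 05:15–06:00, 07:30–09:45.
Yusuf ∩ Liang: 08:00–09:45.
Windows ≥ 30 min: 08:00–09:45.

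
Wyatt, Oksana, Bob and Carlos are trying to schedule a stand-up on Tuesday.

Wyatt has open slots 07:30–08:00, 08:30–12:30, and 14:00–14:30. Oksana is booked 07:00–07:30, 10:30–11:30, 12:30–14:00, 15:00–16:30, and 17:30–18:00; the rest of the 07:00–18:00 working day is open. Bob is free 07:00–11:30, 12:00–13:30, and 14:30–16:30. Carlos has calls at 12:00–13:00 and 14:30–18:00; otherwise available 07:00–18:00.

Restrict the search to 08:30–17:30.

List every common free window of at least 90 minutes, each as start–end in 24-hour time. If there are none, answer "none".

Oksana free within 07:00–18:00: 07:30–10:30, 11:30–12:30, 14:00–15:00, 16:30–17:30.
Carlos free within 07:00–18:00: 07:00–12:00, 13:00–14:30.
Wyatt ∩ Oksana: 07:30–08:00, 08:30–10:30, 11:30–12:30, 14:00–14:30.
Wyatt ∩ Oksana ∩ Bob: 07:30–08:00, 08:30–10:30, 12:00–12:30.
Wyatt ∩ Oksana ∩ Bob ∩ Carlos: 07:30–08:00, 08:30–10:30.
Restricted to 08:30–17:30: 08:30–10:30.
Windows ≥ 90 min: 08:30–10:30.

08:30–10:30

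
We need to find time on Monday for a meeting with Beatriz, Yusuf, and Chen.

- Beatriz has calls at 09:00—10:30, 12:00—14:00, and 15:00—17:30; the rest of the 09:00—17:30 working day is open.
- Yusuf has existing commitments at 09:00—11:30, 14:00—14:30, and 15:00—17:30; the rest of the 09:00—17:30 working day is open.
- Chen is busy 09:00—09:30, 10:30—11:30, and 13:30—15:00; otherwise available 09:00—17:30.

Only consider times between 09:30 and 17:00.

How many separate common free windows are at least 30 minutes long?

Beatriz free within 09:00–17:30: 10:30–12:00, 14:00–15:00.
Yusuf free within 09:00–17:30: 11:30–14:00, 14:30–15:00.
Chen free within 09:00–17:30: 09:30–10:30, 11:30–13:30, 15:00–17:30.
Beatriz ∩ Yusuf: 11:30–12:00, 14:30–15:00.
Beatriz ∩ Yusuf ∩ Chen: 11:30–12:00.
Restricted to 09:30–17:00: 11:30–12:00.
Windows ≥ 30 min: 11:30–12:00.
That's 1 window.

1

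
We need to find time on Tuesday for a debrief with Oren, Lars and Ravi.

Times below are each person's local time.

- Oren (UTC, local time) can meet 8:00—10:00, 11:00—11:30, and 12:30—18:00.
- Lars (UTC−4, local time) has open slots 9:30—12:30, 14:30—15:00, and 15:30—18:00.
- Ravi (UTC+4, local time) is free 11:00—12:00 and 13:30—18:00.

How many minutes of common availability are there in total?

Oren → UTC: 08:00–10:00, 11:00–11:30, 12:30–18:00.
Lars → UTC: 13:30–16:30, 18:30–19:00, 19:30–22:00.
Ravi → UTC: 07:00–08:00, 09:30–14:00.
Oren ∩ Lars: 13:30–16:30.
Oren ∩ Lars ∩ Ravi: 13:30–14:00.
Total common minutes: 30.

30 minutes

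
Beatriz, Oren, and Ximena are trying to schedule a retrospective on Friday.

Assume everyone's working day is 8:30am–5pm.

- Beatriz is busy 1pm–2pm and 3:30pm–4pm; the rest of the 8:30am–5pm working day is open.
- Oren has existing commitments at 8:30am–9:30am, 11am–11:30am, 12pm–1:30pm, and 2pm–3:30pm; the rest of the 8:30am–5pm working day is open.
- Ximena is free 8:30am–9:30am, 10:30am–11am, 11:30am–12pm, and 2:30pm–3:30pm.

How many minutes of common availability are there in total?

Beatriz free within 08:30–17:00: 08:30–13:00, 14:00–15:30, 16:00–17:00.
Oren free within 08:30–17:00: 09:30–11:00, 11:30–12:00, 13:30–14:00, 15:30–17:00.
Beatriz ∩ Oren: 09:30–11:00, 11:30–12:00, 16:00–17:00.
Beatriz ∩ Oren ∩ Ximena: 10:30–11:00, 11:30–12:00.
Total common minutes: 30 + 30 = 60.

60 minutes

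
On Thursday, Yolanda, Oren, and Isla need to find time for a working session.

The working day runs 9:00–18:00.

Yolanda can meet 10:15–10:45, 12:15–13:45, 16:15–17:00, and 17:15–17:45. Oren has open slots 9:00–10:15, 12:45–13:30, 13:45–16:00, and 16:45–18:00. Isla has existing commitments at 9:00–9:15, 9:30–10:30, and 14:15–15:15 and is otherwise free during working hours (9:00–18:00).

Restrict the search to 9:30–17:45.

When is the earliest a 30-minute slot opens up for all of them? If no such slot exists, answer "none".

Isla free within 09:00–18:00: 09:15–09:30, 10:30–14:15, 15:15–18:00.
Yolanda ∩ Oren: 12:45–13:30, 16:45–17:00, 17:15–17:45.
Yolanda ∩ Oren ∩ Isla: 12:45–13:30, 16:45–17:00, 17:15–17:45.
Restricted to 09:30–17:45: 12:45–13:30, 16:45–17:00, 17:15–17:45.
Windows ≥ 30 min: 12:45–13:30, 17:15–17:45.
Earliest such window starts at 12:45.

12:45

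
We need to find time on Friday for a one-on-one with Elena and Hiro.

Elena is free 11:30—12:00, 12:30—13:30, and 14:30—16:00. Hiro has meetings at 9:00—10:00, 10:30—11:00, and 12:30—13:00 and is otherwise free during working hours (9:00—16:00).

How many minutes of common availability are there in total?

150 minutes

Hiro free within 09:00–16:00: 10:00–10:30, 11:00–12:30, 13:00–16:00.
Elena ∩ Hiro: 11:30–12:00, 13:00–13:30, 14:30–16:00.
Total common minutes: 30 + 30 + 90 = 150.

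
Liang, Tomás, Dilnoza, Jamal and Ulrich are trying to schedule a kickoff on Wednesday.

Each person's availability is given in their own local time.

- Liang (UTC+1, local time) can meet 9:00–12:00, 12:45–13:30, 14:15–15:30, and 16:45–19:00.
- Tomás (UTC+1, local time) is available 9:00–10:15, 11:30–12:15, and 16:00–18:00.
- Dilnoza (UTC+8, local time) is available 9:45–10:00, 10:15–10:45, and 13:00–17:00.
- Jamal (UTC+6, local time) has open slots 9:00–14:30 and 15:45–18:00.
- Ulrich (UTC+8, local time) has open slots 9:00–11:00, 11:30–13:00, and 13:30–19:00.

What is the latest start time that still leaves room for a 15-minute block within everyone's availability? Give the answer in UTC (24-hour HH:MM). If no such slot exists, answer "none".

Liang → UTC: 08:00–11:00, 11:45–12:30, 13:15–14:30, 15:45–18:00.
Tomás → UTC: 08:00–09:15, 10:30–11:15, 15:00–17:00.
Dilnoza → UTC: 01:45–02:00, 02:15–02:45, 05:00–09:00.
Jamal → UTC: 03:00–08:30, 09:45–12:00.
Ulrich → UTC: 01:00–03:00, 03:30–05:00, 05:30–11:00.
Liang ∩ Tomás: 08:00–09:15, 10:30–11:00, 15:45–17:00.
Liang ∩ Tomás ∩ Dilnoza: 08:00–09:00.
Liang ∩ Tomás ∩ Dilnoza ∩ Jamal: 08:00–08:30.
Liang ∩ Tomás ∩ Dilnoza ∩ Jamal ∩ Ulrich: 08:00–08:30.
Windows ≥ 15 min: 08:00–08:30.
Latest start in the last window 08:00–08:30 is 08:30 − 15 min = 08:15.

08:15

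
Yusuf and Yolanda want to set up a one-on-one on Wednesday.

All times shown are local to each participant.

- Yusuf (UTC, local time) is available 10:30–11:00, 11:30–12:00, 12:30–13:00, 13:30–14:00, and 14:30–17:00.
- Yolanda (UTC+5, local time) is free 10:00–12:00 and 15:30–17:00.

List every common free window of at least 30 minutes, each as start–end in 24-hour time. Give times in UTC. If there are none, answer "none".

Yusuf → UTC: 10:30–11:00, 11:30–12:00, 12:30–13:00, 13:30–14:00, 14:30–17:00.
Yolanda → UTC: 05:00–07:00, 10:30–12:00.
Yusuf ∩ Yolanda: 10:30–11:00, 11:30–12:00.
Windows ≥ 30 min: 10:30–11:00, 11:30–12:00.

10:30–11:00, 11:30–12:00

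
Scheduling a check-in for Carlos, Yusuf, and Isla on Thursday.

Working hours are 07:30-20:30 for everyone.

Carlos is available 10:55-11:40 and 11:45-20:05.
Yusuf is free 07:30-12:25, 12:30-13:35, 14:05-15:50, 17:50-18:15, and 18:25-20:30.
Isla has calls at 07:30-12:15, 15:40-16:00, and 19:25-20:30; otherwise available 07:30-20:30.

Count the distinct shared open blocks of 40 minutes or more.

Isla free within 07:30–20:30: 12:15–15:40, 16:00–19:25.
Carlos ∩ Yusuf: 10:55–11:40, 11:45–12:25, 12:30–13:35, 14:05–15:50, 17:50–18:15, 18:25–20:05.
Carlos ∩ Yusuf ∩ Isla: 12:15–12:25, 12:30–13:35, 14:05–15:40, 17:50–18:15, 18:25–19:25.
Windows ≥ 40 min: 12:30–13:35, 14:05–15:40, 18:25–19:25.
That's 3 windows.

3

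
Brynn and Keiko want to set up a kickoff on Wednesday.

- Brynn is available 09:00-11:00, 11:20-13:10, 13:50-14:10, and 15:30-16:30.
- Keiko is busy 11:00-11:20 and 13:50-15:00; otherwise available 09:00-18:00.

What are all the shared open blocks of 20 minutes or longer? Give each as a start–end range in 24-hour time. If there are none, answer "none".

Keiko free within 09:00–18:00: 09:00–11:00, 11:20–13:50, 15:00–18:00.
Brynn ∩ Keiko: 09:00–11:00, 11:20–13:10, 15:30–16:30.
Windows ≥ 20 min: 09:00–11:00, 11:20–13:10, 15:30–16:30.

09:00–11:00, 11:20–13:10, 15:30–16:30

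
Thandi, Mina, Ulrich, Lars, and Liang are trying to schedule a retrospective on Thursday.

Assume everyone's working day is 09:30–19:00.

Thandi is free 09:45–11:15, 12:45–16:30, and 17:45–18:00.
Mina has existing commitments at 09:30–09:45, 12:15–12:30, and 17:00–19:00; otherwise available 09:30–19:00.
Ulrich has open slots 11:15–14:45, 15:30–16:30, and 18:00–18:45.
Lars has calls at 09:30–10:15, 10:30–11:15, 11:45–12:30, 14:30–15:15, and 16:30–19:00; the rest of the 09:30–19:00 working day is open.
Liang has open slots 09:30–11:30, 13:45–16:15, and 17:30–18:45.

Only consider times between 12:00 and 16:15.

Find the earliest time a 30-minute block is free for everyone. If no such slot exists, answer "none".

Mina free within 09:30–19:00: 09:45–12:15, 12:30–17:00.
Lars free within 09:30–19:00: 10:15–10:30, 11:15–11:45, 12:30–14:30, 15:15–16:30.
Thandi ∩ Mina: 09:45–11:15, 12:45–16:30.
Thandi ∩ Mina ∩ Ulrich: 12:45–14:45, 15:30–16:30.
Thandi ∩ Mina ∩ Ulrich ∩ Lars: 12:45–14:30, 15:30–16:30.
Thandi ∩ Mina ∩ Ulrich ∩ Lars ∩ Liang: 13:45–14:30, 15:30–16:15.
Restricted to 12:00–16:15: 13:45–14:30, 15:30–16:15.
Windows ≥ 30 min: 13:45–14:30, 15:30–16:15.
Earliest such window starts at 13:45.

13:45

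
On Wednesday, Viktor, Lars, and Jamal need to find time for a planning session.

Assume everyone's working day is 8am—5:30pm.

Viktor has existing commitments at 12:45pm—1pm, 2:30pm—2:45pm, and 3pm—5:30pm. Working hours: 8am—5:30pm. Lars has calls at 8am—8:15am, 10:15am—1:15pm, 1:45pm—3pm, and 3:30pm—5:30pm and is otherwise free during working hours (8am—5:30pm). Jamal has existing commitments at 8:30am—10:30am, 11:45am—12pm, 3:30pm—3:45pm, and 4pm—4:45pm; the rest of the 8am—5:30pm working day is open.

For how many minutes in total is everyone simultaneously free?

45 minutes

Viktor free within 08:00–17:30: 08:00–12:45, 13:00–14:30, 14:45–15:00.
Lars free within 08:00–17:30: 08:15–10:15, 13:15–13:45, 15:00–15:30.
Jamal free within 08:00–17:30: 08:00–08:30, 10:30–11:45, 12:00–15:30, 15:45–16:00, 16:45–17:30.
Viktor ∩ Lars: 08:15–10:15, 13:15–13:45.
Viktor ∩ Lars ∩ Jamal: 08:15–08:30, 13:15–13:45.
Total common minutes: 15 + 30 = 45.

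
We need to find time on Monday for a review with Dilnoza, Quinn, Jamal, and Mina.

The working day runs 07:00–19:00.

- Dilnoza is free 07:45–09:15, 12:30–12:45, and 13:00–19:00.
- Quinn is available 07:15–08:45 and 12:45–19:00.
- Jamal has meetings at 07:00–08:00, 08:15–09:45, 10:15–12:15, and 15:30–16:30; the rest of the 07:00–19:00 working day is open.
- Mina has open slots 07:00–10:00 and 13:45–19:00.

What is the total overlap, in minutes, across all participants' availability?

270 minutes

Jamal free within 07:00–19:00: 08:00–08:15, 09:45–10:15, 12:15–15:30, 16:30–19:00.
Dilnoza ∩ Quinn: 07:45–08:45, 13:00–19:00.
Dilnoza ∩ Quinn ∩ Jamal: 08:00–08:15, 13:00–15:30, 16:30–19:00.
Dilnoza ∩ Quinn ∩ Jamal ∩ Mina: 08:00–08:15, 13:45–15:30, 16:30–19:00.
Total common minutes: 15 + 105 + 150 = 270.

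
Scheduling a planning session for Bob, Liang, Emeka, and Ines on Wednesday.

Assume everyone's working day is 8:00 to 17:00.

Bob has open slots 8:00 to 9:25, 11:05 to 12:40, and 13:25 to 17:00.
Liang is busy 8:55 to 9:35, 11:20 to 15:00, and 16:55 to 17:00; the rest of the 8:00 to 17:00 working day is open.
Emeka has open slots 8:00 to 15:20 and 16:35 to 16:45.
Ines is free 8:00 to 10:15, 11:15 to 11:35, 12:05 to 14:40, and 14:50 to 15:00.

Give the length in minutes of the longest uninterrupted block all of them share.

Liang free within 08:00–17:00: 08:00–08:55, 09:35–11:20, 15:00–16:55.
Bob ∩ Liang: 08:00–08:55, 11:05–11:20, 15:00–16:55.
Bob ∩ Liang ∩ Emeka: 08:00–08:55, 11:05–11:20, 15:00–15:20, 16:35–16:45.
Bob ∩ Liang ∩ Emeka ∩ Ines: 08:00–08:55, 11:15–11:20.
Common window lengths: 55, 5 min; longest is 55.

55 minutes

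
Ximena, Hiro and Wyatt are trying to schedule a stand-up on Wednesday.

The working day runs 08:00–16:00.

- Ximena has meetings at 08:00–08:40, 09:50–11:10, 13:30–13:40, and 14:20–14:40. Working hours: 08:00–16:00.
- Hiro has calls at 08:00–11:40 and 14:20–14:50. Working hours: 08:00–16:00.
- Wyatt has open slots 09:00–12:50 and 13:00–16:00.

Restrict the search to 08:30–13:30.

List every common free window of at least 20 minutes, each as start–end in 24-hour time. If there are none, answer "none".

11:40–12:50, 13:00–13:30

Ximena free within 08:00–16:00: 08:40–09:50, 11:10–13:30, 13:40–14:20, 14:40–16:00.
Hiro free within 08:00–16:00: 11:40–14:20, 14:50–16:00.
Ximena ∩ Hiro: 11:40–13:30, 13:40–14:20, 14:50–16:00.
Ximena ∩ Hiro ∩ Wyatt: 11:40–12:50, 13:00–13:30, 13:40–14:20, 14:50–16:00.
Restricted to 08:30–13:30: 11:40–12:50, 13:00–13:30.
Windows ≥ 20 min: 11:40–12:50, 13:00–13:30.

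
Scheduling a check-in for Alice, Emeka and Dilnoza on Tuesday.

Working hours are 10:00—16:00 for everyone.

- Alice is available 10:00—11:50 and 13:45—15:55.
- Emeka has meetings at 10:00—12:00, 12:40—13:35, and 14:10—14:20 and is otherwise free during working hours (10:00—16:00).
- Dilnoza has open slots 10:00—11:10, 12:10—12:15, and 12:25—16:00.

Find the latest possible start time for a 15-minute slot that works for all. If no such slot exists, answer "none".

Emeka free within 10:00–16:00: 12:00–12:40, 13:35–14:10, 14:20–16:00.
Alice ∩ Emeka: 13:45–14:10, 14:20–15:55.
Alice ∩ Emeka ∩ Dilnoza: 13:45–14:10, 14:20–15:55.
Windows ≥ 15 min: 13:45–14:10, 14:20–15:55.
Latest start in the last window 14:20–15:55 is 15:55 − 15 min = 15:40.

15:40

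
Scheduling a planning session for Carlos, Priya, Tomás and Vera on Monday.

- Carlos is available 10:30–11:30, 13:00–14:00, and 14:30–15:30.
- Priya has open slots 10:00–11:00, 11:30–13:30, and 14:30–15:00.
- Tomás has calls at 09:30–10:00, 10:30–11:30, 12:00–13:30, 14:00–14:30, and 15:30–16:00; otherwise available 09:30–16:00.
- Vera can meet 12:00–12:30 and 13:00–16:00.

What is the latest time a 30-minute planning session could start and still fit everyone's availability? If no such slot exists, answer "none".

14:30

Tomás free within 09:30–16:00: 10:00–10:30, 11:30–12:00, 13:30–14:00, 14:30–15:30.
Carlos ∩ Priya: 10:30–11:00, 13:00–13:30, 14:30–15:00.
Carlos ∩ Priya ∩ Tomás: 14:30–15:00.
Carlos ∩ Priya ∩ Tomás ∩ Vera: 14:30–15:00.
Windows ≥ 30 min: 14:30–15:00.
Latest start in the last window 14:30–15:00 is 15:00 − 30 min = 14:30.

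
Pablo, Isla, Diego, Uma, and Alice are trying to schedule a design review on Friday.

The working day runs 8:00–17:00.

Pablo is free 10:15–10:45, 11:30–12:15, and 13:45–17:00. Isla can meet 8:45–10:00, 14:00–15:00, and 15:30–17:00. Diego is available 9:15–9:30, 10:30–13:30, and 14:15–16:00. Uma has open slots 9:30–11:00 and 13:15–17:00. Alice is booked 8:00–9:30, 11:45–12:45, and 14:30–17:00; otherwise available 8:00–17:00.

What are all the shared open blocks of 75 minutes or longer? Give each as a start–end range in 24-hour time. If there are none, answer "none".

Alice free within 08:00–17:00: 09:30–11:45, 12:45–14:30.
Pablo ∩ Isla: 14:00–15:00, 15:30–17:00.
Pablo ∩ Isla ∩ Diego: 14:15–15:00, 15:30–16:00.
Pablo ∩ Isla ∩ Diego ∩ Uma: 14:15–15:00, 15:30–16:00.
Pablo ∩ Isla ∩ Diego ∩ Uma ∩ Alice: 14:15–14:30.
Windows ≥ 75 min: (none).

none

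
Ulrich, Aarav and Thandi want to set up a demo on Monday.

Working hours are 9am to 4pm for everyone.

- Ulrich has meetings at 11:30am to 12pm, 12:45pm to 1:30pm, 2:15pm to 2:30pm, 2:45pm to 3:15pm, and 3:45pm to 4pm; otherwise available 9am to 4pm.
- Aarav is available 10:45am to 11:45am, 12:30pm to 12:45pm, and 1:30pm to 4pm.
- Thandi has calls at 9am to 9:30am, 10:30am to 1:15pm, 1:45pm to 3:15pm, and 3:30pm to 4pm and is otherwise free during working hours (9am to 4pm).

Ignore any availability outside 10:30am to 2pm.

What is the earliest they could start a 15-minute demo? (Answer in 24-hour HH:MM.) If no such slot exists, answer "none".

13:30

Ulrich free within 09:00–16:00: 09:00–11:30, 12:00–12:45, 13:30–14:15, 14:30–14:45, 15:15–15:45.
Thandi free within 09:00–16:00: 09:30–10:30, 13:15–13:45, 15:15–15:30.
Ulrich ∩ Aarav: 10:45–11:30, 12:30–12:45, 13:30–14:15, 14:30–14:45, 15:15–15:45.
Ulrich ∩ Aarav ∩ Thandi: 13:30–13:45, 15:15–15:30.
Restricted to 10:30–14:00: 13:30–13:45.
Windows ≥ 15 min: 13:30–13:45.
Earliest such window starts at 13:30.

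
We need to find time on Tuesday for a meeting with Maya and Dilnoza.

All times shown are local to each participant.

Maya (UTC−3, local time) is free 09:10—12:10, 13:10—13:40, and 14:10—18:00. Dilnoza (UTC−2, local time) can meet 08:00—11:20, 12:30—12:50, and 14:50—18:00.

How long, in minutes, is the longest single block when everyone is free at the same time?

Maya → UTC: 12:10–15:10, 16:10–16:40, 17:10–21:00.
Dilnoza → UTC: 10:00–13:20, 14:30–14:50, 16:50–20:00.
Maya ∩ Dilnoza: 12:10–13:20, 14:30–14:50, 17:10–20:00.
Common window lengths: 70, 20, 170 min; longest is 170.

170 minutes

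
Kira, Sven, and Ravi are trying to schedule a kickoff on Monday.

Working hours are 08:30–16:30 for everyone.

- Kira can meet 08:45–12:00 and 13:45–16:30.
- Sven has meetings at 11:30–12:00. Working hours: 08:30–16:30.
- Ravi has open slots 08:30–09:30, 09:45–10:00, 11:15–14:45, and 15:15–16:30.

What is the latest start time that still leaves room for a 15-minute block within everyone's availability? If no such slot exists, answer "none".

Sven free within 08:30–16:30: 08:30–11:30, 12:00–16:30.
Kira ∩ Sven: 08:45–11:30, 13:45–16:30.
Kira ∩ Sven ∩ Ravi: 08:45–09:30, 09:45–10:00, 11:15–11:30, 13:45–14:45, 15:15–16:30.
Windows ≥ 15 min: 08:45–09:30, 09:45–10:00, 11:15–11:30, 13:45–14:45, 15:15–16:30.
Latest start in the last window 15:15–16:30 is 16:30 − 15 min = 16:15.

16:15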